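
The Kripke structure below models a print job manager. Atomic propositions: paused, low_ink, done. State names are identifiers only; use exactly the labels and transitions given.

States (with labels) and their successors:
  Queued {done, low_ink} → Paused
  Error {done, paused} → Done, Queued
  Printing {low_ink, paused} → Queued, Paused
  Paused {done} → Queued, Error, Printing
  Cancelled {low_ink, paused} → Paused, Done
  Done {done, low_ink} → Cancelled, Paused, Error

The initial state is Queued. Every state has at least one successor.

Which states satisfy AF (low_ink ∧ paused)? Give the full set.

States satisfying low_ink ∧ paused: {Printing, Cancelled}.
States satisfying AF (low_ink ∧ paused): {Printing, Cancelled}.

{Printing, Cancelled}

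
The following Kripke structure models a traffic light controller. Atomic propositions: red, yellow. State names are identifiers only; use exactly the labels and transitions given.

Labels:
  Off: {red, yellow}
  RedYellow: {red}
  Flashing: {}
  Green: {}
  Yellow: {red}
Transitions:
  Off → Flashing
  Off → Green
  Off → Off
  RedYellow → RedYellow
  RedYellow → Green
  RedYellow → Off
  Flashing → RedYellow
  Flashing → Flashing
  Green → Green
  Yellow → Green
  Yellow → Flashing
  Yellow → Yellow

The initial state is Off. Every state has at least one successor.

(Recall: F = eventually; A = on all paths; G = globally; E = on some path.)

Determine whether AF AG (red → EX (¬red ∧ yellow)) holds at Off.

Does not hold

States satisfying AG (red → EX (¬red ∧ yellow)): {Green}.
States satisfying AF AG (red → EX (¬red ∧ yellow)): {Green}.
There is a path from Off along which AG (red → EX (¬red ∧ yellow)) never holds.
Off ∉ Sat(AF AG (red → EX (¬red ∧ yellow))).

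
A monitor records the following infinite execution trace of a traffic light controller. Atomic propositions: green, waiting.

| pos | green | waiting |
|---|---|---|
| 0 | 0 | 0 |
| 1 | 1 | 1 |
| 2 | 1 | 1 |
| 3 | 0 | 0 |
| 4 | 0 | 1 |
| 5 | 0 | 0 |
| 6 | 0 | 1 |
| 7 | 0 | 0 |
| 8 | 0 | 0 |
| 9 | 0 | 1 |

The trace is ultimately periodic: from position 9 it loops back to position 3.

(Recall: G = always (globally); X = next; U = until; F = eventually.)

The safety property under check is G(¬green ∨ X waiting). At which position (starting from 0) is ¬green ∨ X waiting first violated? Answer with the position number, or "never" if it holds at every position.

2

Check ¬green ∨ X waiting at each position in order: 0 ✓, 1 ✓.
At position 2 the labels are {green, waiting} and the next position 3 has {}, so ¬green ∨ X waiting is false there. This is the first violation.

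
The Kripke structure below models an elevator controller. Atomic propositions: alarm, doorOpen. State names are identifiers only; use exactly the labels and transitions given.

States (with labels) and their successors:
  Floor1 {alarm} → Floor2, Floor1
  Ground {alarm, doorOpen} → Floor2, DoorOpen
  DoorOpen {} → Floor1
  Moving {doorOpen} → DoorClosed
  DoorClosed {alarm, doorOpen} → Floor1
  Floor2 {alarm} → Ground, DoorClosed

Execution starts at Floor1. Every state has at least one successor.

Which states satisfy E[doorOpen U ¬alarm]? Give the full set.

States satisfying doorOpen: {Ground, Moving, DoorClosed}.
States satisfying ¬alarm: {DoorOpen, Moving}.
States satisfying E[doorOpen U ¬alarm]: {Ground, DoorOpen, Moving}.

{Ground, DoorOpen, Moving}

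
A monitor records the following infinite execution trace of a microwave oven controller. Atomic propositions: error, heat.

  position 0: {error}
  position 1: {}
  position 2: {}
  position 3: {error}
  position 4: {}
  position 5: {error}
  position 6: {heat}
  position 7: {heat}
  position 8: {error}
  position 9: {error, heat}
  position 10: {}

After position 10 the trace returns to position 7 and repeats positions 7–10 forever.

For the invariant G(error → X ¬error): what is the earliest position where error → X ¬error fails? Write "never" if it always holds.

Check error → X ¬error at each position in order: 0 ✓, 1 ✓, 2 ✓, 3 ✓, 4 ✓, 5 ✓, 6 ✓, 7 ✓.
At position 8 the labels are {error} and the next position 9 has {error, heat}, so error → X ¬error is false there. This is the first violation.

8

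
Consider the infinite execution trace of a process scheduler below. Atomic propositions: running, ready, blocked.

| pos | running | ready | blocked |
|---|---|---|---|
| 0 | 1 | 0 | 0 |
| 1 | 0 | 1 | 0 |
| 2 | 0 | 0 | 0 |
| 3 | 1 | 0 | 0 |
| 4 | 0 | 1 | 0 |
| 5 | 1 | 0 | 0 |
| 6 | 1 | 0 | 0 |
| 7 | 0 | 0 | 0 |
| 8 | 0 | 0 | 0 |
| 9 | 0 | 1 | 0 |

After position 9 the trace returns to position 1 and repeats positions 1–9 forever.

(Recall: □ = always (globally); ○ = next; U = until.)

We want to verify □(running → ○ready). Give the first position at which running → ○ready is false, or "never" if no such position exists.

5

Check running → ○ready at each position in order: 0 ✓, 1 ✓, 2 ✓, 3 ✓, 4 ✓.
At position 5 the labels are {running} and the next position 6 has {running}, so running → ○ready is false there. This is the first violation.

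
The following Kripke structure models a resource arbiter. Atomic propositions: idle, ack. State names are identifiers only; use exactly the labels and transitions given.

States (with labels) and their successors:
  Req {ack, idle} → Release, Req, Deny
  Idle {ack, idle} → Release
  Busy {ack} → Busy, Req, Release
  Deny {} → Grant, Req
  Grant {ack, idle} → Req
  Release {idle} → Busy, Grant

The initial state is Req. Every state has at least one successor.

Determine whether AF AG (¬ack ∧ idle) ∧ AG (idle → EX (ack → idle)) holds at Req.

Violated

States satisfying AG (¬ack ∧ idle): ∅.
States satisfying AF AG (¬ack ∧ idle): ∅.
States satisfying idle → EX (ack → idle): {Req, Idle, Busy, Deny, Grant, Release}.
States satisfying AG (idle → EX (ack → idle)): {Req, Idle, Busy, Deny, Grant, Release}.
States satisfying AF AG (¬ack ∧ idle) ∧ AG (idle → EX (ack → idle)): ∅.
Req ∉ Sat(AF AG (¬ack ∧ idle) ∧ AG (idle → EX (ack → idle))).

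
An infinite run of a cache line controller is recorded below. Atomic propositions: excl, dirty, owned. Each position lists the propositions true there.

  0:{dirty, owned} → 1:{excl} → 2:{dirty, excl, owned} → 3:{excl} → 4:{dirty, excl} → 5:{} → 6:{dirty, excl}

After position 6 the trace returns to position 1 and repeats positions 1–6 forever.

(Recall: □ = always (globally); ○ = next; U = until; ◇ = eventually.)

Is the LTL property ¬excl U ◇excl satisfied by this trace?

Walking from position 0: ◇excl first holds at position 0, and ¬excl holds at every earlier position along the way, so ¬excl U ◇excl holds.

Satisfied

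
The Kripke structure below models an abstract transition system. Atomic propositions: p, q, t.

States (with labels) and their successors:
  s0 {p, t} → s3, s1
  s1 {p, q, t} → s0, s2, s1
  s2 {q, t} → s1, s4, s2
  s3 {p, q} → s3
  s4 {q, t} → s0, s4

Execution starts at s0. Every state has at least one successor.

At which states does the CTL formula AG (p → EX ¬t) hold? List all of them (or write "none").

{s3}

States satisfying p → EX ¬t: {s0, s2, s3, s4}.
States satisfying AG (p → EX ¬t): {s3}.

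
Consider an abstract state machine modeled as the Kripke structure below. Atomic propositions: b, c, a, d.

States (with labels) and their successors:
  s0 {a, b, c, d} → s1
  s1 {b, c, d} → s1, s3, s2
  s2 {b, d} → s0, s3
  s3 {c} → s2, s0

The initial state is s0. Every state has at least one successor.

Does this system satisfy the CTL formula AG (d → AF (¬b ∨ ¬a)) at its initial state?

Holds

States satisfying d → AF (¬b ∨ ¬a): {s0, s1, s2, s3}.
States satisfying AG (d → AF (¬b ∨ ¬a)): {s0, s1, s2, s3}.
Every state reachable from s0 satisfies d → AF (¬b ∨ ¬a).
s0 ∈ Sat(AG (d → AF (¬b ∨ ¬a))).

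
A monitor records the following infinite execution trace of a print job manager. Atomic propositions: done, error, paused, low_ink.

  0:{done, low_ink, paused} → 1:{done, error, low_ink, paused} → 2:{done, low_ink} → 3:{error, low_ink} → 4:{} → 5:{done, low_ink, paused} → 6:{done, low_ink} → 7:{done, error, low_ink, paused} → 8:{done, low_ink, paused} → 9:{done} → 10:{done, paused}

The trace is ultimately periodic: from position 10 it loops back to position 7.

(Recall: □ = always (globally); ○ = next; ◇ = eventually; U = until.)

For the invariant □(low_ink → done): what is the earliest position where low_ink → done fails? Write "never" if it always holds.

3

Check low_ink → done at each position in order: 0 ✓, 1 ✓, 2 ✓.
At position 3 the labels are {error, low_ink}, so low_ink → done is false there. This is the first violation.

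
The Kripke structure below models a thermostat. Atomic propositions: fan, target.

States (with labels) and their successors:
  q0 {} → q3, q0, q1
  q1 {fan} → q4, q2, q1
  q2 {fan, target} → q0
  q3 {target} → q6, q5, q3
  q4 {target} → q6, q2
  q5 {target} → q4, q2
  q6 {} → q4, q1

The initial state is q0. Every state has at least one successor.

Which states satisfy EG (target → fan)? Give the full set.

States satisfying target → fan: {q0, q1, q2, q6}.
States satisfying EG (target → fan): {q0, q1, q2, q6}.

{q0, q1, q2, q6}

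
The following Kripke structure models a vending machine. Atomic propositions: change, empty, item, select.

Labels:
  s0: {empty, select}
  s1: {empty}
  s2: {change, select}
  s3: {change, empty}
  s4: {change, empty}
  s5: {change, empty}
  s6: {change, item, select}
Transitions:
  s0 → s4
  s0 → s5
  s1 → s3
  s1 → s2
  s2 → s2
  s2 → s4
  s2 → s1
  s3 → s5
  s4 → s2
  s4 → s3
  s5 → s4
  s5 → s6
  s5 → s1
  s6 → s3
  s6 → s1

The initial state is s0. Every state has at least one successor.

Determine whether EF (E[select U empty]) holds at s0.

Yes

States satisfying E[select U empty]: {s0, s1, s2, s3, s4, s5, s6}.
States satisfying EF (E[select U empty]): {s0, s1, s2, s3, s4, s5, s6}.
Some path from s0 reaches a state where E[select U empty] holds.
s0 ∈ Sat(EF (E[select U empty])).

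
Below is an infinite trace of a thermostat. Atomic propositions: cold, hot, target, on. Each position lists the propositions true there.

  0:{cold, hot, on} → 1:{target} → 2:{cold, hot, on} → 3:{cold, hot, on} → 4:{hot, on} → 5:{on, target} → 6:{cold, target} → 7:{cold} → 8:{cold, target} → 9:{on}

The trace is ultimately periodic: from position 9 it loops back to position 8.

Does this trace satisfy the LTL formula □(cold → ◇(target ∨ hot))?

cold → ◇(target ∨ hot) holds at every position 0..9, and those are all positions ever visited, so □(cold → ◇(target ∨ hot)) holds.
Positions where cold holds: 0, 2, 3, 6, 7, 8.
Check ◇(target ∨ hot) at each: 0→ok, 2→ok, 3→ok, 6→ok, 7→ok, 8→ok.

Yes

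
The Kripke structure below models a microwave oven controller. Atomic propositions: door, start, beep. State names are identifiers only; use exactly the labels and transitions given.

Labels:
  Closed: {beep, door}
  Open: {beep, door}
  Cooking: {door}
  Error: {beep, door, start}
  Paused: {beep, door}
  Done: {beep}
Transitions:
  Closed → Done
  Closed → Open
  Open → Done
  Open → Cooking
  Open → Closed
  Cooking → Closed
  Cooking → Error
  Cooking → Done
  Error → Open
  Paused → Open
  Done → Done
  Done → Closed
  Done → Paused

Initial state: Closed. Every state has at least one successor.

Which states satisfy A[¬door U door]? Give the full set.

{Closed, Open, Cooking, Error, Paused}

States satisfying ¬door: {Done}.
States satisfying door: {Closed, Open, Cooking, Error, Paused}.
States satisfying A[¬door U door]: {Closed, Open, Cooking, Error, Paused}.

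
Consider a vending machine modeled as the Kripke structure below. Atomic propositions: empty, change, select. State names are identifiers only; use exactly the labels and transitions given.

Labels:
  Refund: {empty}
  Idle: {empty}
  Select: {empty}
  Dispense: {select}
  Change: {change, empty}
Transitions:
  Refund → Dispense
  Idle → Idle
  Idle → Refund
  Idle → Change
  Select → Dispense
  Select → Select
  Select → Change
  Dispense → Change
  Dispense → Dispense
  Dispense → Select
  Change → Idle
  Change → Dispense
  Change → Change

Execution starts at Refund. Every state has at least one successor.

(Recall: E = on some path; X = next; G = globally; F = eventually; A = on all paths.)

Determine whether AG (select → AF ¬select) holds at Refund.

No

States satisfying select → AF ¬select: {Refund, Idle, Select, Change}.
States satisfying AG (select → AF ¬select): ∅.
Dispense is reachable from Refund and violates select → AF ¬select, so AG fails at Refund.
Refund ∉ Sat(AG (select → AF ¬select)).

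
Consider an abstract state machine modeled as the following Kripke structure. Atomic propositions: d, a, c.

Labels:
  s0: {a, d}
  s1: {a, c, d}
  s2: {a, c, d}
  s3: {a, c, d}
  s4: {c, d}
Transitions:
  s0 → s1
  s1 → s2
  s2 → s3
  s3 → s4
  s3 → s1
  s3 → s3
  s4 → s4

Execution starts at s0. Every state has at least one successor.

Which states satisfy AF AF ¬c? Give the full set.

{s0}

States satisfying AF ¬c: {s0}.
States satisfying AF AF ¬c: {s0}.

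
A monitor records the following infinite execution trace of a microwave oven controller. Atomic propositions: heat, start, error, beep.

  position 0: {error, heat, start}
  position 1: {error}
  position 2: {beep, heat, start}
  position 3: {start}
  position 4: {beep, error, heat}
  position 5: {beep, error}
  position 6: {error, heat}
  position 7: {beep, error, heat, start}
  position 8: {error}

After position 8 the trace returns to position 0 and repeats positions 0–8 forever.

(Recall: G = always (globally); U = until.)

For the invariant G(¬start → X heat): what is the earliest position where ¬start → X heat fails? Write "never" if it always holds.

4

Check ¬start → X heat at each position in order: 0 ✓, 1 ✓, 2 ✓, 3 ✓.
At position 4 the labels are {beep, error, heat} and the next position 5 has {beep, error}, so ¬start → X heat is false there. This is the first violation.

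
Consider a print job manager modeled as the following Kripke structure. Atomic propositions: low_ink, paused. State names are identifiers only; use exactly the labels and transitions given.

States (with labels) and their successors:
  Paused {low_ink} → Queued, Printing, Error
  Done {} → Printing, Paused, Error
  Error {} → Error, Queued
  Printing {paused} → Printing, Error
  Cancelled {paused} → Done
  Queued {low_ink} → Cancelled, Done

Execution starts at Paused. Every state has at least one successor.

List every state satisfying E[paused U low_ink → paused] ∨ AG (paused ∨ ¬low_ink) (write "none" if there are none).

{Done, Error, Printing, Cancelled}

States satisfying paused: {Printing, Cancelled}.
States satisfying low_ink → paused: {Done, Error, Printing, Cancelled}.
States satisfying E[paused U low_ink → paused]: {Done, Error, Printing, Cancelled}.
States satisfying paused ∨ ¬low_ink: {Done, Error, Printing, Cancelled}.
States satisfying AG (paused ∨ ¬low_ink): ∅.
States satisfying E[paused U low_ink → paused] ∨ AG (paused ∨ ¬low_ink): {Done, Error, Printing, Cancelled}.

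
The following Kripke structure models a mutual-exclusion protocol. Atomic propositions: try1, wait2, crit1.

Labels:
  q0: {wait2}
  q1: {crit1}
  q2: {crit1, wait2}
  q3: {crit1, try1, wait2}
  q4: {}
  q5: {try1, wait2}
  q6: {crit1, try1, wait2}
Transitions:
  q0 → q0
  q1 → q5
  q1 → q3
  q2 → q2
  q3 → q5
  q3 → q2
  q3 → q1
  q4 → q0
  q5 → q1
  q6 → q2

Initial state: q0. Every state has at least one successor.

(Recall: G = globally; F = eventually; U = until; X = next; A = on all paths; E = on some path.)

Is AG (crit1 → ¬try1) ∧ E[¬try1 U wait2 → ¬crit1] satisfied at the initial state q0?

Yes

States satisfying crit1 → ¬try1: {q0, q1, q2, q4, q5}.
States satisfying AG (crit1 → ¬try1): {q0, q2, q4}.
States satisfying ¬try1: {q0, q1, q2, q4}.
States satisfying wait2 → ¬crit1: {q0, q1, q4, q5}.
States satisfying E[¬try1 U wait2 → ¬crit1]: {q0, q1, q4, q5}.
States satisfying AG (crit1 → ¬try1) ∧ E[¬try1 U wait2 → ¬crit1]: {q0, q4}.
q0 ∈ Sat(AG (crit1 → ¬try1) ∧ E[¬try1 U wait2 → ¬crit1]).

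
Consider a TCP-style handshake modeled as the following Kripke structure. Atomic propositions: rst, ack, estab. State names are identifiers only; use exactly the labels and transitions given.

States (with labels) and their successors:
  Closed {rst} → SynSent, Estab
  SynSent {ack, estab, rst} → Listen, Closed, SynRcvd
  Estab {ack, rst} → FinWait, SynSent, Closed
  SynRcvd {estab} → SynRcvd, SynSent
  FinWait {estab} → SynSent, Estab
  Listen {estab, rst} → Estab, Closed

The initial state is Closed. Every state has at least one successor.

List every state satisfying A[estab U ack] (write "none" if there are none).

States satisfying estab: {SynSent, SynRcvd, FinWait, Listen}.
States satisfying ack: {SynSent, Estab}.
States satisfying A[estab U ack]: {SynSent, Estab, FinWait}.

{SynSent, Estab, FinWait}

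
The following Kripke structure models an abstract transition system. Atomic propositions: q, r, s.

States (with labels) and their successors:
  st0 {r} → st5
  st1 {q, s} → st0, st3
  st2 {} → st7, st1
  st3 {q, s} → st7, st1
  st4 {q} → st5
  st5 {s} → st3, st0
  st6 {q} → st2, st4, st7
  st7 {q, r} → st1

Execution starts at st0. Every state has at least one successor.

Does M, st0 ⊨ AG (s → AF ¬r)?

States satisfying s → AF ¬r: {st0, st1, st2, st3, st4, st5, st6, st7}.
States satisfying AG (s → AF ¬r): {st0, st1, st2, st3, st4, st5, st6, st7}.
Every state reachable from st0 satisfies s → AF ¬r.
st0 ∈ Sat(AG (s → AF ¬r)).

Satisfied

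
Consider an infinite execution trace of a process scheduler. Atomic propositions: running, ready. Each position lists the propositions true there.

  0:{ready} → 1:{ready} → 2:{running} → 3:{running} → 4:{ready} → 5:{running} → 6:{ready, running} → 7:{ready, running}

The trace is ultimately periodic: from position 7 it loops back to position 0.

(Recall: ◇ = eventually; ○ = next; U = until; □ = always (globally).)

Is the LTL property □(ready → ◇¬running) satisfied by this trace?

ready → ◇¬running holds at every position 0..7, and those are all positions ever visited, so □(ready → ◇¬running) holds.
Positions where ready holds: 0, 1, 4, 6, 7.
Check ◇¬running at each: 0→ok, 1→ok, 4→ok, 6→ok, 7→ok.

Yes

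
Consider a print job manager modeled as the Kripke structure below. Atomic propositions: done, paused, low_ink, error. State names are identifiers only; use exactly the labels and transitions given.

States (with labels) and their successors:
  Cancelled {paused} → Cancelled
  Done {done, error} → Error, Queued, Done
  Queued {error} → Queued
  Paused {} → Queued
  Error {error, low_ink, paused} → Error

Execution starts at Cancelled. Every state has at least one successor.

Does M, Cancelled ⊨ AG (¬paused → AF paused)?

States satisfying ¬paused → AF paused: {Cancelled, Error}.
States satisfying AG (¬paused → AF paused): {Cancelled, Error}.
Every state reachable from Cancelled satisfies ¬paused → AF paused.
Cancelled ∈ Sat(AG (¬paused → AF paused)).

Yes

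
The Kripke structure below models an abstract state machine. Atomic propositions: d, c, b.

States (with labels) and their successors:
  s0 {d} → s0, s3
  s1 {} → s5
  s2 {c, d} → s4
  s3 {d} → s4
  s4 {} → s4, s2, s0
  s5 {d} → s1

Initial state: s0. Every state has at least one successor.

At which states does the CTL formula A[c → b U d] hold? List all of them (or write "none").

States satisfying c → b: {s0, s1, s3, s4, s5}.
States satisfying d: {s0, s2, s3, s5}.
States satisfying A[c → b U d]: {s0, s1, s2, s3, s5}.

{s0, s1, s2, s3, s5}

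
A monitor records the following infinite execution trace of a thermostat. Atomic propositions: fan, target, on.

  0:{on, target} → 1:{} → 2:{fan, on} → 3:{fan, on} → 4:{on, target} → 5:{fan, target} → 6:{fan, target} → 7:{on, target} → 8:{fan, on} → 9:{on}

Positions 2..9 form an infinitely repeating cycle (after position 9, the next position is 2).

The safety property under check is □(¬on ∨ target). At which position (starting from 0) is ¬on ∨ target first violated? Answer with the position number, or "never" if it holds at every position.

2

Check ¬on ∨ target at each position in order: 0 ✓, 1 ✓.
At position 2 the labels are {fan, on}, so ¬on ∨ target is false there. This is the first violation.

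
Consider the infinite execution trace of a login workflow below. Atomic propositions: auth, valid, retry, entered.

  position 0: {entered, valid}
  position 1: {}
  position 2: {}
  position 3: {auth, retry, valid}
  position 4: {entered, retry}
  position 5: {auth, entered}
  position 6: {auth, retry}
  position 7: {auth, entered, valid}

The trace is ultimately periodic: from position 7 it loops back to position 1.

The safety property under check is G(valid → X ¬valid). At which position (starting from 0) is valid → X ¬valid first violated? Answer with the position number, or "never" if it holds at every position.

never

valid → X ¬valid holds at every position 0..7, and those are all the positions the trace ever visits, so the invariant G(valid → X ¬valid) is never violated.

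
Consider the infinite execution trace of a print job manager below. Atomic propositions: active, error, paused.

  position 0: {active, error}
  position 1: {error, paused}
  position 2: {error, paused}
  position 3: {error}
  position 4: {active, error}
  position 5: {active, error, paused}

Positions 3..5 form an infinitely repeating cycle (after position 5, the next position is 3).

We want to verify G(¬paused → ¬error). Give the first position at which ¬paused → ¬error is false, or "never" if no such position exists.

0

At position 0 the labels are {active, error}, so ¬paused → ¬error is false there. This is the first violation.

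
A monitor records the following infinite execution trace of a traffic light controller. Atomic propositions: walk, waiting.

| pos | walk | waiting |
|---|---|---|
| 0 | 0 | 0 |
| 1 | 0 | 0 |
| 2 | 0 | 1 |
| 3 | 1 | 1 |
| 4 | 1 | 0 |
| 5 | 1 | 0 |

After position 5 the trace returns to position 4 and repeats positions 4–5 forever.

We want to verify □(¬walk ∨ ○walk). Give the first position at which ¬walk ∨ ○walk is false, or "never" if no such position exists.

¬walk ∨ ○walk holds at every position 0..5, and those are all the positions the trace ever visits, so the invariant □(¬walk ∨ ○walk) is never violated.

never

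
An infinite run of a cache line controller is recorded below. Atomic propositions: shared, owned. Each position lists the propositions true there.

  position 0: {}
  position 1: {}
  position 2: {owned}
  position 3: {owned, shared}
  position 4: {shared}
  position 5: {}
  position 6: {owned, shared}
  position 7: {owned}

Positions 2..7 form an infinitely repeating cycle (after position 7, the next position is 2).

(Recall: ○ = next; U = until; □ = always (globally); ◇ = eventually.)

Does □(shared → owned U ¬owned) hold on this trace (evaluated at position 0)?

Satisfied

shared → owned U ¬owned holds at every position 0..7, and those are all positions ever visited, so □(shared → owned U ¬owned) holds.
Positions where shared holds: 3, 4, 6.
Check owned U ¬owned at each: 3→ok, 4→ok, 6→ok.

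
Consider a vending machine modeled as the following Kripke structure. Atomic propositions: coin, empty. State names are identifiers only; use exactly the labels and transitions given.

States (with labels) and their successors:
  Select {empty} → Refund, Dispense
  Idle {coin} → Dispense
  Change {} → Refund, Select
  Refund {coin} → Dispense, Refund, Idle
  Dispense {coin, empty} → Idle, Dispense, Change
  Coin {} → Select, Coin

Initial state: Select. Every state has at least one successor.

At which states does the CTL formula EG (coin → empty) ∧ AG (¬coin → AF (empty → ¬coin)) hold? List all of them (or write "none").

States satisfying coin → empty: {Select, Change, Dispense, Coin}.
States satisfying EG (coin → empty): {Select, Change, Dispense, Coin}.
States satisfying ¬coin → AF (empty → ¬coin): {Select, Idle, Change, Refund, Dispense, Coin}.
States satisfying AG (¬coin → AF (empty → ¬coin)): {Select, Idle, Change, Refund, Dispense, Coin}.
States satisfying EG (coin → empty) ∧ AG (¬coin → AF (empty → ¬coin)): {Select, Change, Dispense, Coin}.

{Select, Change, Dispense, Coin}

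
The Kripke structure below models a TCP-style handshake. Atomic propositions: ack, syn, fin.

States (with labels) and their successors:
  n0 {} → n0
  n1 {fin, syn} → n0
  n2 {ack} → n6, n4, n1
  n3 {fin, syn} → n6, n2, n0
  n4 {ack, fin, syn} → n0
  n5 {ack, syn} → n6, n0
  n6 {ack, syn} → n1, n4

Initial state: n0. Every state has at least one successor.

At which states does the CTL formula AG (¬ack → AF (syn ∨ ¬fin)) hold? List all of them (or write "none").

{n0, n1, n2, n3, n4, n5, n6}

States satisfying ¬ack → AF (syn ∨ ¬fin): {n0, n1, n2, n3, n4, n5, n6}.
States satisfying AG (¬ack → AF (syn ∨ ¬fin)): {n0, n1, n2, n3, n4, n5, n6}.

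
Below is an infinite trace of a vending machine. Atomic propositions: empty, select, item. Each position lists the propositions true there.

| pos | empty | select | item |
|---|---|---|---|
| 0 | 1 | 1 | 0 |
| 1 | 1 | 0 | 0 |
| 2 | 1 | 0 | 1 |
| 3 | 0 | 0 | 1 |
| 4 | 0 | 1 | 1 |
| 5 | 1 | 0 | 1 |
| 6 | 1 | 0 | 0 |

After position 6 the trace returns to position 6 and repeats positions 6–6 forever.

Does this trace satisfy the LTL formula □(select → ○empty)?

Yes

select → ○empty holds at every position 0..6, and those are all positions ever visited, so □(select → ○empty) holds.
Positions where select holds: 0, 4.
Check ○empty at each: 0→ok, 4→ok.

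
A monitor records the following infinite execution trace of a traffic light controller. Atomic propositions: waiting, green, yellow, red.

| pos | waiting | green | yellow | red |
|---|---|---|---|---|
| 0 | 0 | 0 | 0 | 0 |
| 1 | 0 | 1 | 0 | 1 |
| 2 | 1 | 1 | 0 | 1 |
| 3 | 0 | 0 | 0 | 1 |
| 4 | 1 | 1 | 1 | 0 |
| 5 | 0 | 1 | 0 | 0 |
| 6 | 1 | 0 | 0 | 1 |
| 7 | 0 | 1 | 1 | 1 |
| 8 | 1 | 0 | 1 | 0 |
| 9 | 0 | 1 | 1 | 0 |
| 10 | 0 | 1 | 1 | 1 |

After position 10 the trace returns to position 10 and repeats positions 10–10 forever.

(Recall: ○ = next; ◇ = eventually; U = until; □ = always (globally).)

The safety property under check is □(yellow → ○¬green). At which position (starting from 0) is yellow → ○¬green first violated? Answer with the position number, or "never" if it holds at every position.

Check yellow → ○¬green at each position in order: 0 ✓, 1 ✓, 2 ✓, 3 ✓.
At position 4 the labels are {green, waiting, yellow} and the next position 5 has {green}, so yellow → ○¬green is false there. This is the first violation.

4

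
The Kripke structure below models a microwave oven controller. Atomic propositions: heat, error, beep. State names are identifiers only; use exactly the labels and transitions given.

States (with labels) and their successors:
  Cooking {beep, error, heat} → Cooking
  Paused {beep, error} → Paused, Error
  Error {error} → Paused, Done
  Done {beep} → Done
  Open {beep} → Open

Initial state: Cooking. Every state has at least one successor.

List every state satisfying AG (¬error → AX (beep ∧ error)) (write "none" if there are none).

States satisfying ¬error → AX (beep ∧ error): {Cooking, Paused, Error}.
States satisfying AG (¬error → AX (beep ∧ error)): {Cooking}.

{Cooking}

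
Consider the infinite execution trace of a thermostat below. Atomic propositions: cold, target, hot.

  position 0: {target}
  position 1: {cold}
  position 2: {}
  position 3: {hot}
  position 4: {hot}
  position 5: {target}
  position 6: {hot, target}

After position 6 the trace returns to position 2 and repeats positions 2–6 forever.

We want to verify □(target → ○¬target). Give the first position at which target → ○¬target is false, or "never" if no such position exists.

5

Check target → ○¬target at each position in order: 0 ✓, 1 ✓, 2 ✓, 3 ✓, 4 ✓.
At position 5 the labels are {target} and the next position 6 has {hot, target}, so target → ○¬target is false there. This is the first violation.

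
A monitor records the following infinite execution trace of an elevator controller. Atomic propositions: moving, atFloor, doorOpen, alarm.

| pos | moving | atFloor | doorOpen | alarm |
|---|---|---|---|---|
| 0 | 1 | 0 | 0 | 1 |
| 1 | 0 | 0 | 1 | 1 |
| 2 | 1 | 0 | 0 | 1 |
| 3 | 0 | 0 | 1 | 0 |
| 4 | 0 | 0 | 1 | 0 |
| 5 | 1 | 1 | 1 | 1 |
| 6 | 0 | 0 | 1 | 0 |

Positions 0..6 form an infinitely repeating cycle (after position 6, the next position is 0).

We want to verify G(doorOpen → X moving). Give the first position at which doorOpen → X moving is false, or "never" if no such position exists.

3

Check doorOpen → X moving at each position in order: 0 ✓, 1 ✓, 2 ✓.
At position 3 the labels are {doorOpen} and the next position 4 has {doorOpen}, so doorOpen → X moving is false there. This is the first violation.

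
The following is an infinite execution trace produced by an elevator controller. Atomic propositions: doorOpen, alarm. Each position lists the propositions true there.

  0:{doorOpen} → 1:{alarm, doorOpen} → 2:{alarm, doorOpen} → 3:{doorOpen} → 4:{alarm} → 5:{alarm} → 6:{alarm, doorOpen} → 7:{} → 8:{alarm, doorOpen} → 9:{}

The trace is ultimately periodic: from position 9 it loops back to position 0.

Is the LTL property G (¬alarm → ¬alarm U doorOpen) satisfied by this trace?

Yes

¬alarm → ¬alarm U doorOpen holds at every position 0..9, and those are all positions ever visited, so G (¬alarm → ¬alarm U doorOpen) holds.
Positions where ¬alarm holds: 0, 3, 7, 9.
Check ¬alarm U doorOpen at each: 0→ok, 3→ok, 7→ok, 9→ok.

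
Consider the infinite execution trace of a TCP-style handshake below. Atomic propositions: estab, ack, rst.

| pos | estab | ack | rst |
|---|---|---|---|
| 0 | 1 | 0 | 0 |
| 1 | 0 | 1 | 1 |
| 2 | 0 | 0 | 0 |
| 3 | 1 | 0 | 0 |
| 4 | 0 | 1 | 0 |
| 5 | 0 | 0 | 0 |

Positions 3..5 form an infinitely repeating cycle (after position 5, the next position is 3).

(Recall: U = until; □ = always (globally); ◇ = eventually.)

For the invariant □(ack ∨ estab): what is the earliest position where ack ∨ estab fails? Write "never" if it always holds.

Check ack ∨ estab at each position in order: 0 ✓, 1 ✓.
At position 2 the labels are {}, so ack ∨ estab is false there. This is the first violation.

2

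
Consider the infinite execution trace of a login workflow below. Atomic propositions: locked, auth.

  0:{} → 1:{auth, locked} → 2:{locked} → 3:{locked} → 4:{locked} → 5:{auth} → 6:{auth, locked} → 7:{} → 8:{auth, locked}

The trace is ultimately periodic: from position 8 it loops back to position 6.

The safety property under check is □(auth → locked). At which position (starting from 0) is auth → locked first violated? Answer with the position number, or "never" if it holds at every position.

5

Check auth → locked at each position in order: 0 ✓, 1 ✓, 2 ✓, 3 ✓, 4 ✓.
At position 5 the labels are {auth}, so auth → locked is false there. This is the first violation.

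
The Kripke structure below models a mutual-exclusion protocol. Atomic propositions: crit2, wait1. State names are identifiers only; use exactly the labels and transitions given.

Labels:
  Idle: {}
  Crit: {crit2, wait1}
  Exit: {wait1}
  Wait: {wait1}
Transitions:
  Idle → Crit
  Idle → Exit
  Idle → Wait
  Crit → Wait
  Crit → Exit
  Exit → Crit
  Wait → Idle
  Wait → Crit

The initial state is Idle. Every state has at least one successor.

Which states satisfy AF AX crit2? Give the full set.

{Exit}

States satisfying AX crit2: {Exit}.
States satisfying AF AX crit2: {Exit}.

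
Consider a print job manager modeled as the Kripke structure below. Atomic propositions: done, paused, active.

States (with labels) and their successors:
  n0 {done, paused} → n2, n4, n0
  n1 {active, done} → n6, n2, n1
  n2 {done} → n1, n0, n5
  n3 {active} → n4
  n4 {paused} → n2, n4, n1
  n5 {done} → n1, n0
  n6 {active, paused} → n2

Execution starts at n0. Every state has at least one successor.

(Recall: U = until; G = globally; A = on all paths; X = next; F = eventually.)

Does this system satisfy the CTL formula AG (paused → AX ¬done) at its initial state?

States satisfying paused → AX ¬done: {n1, n2, n3, n5}.
States satisfying AG (paused → AX ¬done): ∅.
n0 is reachable from n0 and violates paused → AX ¬done, so AG fails at n0.
n0 ∉ Sat(AG (paused → AX ¬done)).

Does not hold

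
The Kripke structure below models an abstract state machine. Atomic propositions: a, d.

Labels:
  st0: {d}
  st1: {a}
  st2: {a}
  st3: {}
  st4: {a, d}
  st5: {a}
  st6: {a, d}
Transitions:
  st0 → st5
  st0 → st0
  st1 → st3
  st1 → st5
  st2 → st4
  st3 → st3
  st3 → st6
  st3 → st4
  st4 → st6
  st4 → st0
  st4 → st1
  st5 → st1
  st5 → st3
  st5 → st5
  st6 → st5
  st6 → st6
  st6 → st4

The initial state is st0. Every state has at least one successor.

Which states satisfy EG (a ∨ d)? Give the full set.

States satisfying a ∨ d: {st0, st1, st2, st4, st5, st6}.
States satisfying EG (a ∨ d): {st0, st1, st2, st4, st5, st6}.

{st0, st1, st2, st4, st5, st6}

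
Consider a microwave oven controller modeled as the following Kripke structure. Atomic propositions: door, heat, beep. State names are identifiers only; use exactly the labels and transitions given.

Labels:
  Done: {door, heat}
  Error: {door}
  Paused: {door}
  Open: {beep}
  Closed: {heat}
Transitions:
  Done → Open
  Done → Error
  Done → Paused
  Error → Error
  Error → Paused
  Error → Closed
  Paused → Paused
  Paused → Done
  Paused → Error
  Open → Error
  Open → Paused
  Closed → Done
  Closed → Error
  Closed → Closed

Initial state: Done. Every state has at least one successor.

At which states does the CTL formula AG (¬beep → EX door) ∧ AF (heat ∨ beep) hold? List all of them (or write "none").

States satisfying ¬beep → EX door: {Done, Error, Paused, Open, Closed}.
States satisfying AG (¬beep → EX door): {Done, Error, Paused, Open, Closed}.
States satisfying heat ∨ beep: {Done, Open, Closed}.
States satisfying AF (heat ∨ beep): {Done, Open, Closed}.
States satisfying AG (¬beep → EX door) ∧ AF (heat ∨ beep): {Done, Open, Closed}.

{Done, Open, Closed}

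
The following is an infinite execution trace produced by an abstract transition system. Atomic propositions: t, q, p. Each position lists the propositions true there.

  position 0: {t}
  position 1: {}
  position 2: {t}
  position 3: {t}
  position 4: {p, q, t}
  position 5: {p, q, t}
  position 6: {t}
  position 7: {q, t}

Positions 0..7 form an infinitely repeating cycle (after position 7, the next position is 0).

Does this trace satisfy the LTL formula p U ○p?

Walking from position 0: at position 0, ○p has not yet held and p fails, so p U ○p is false.

Does not hold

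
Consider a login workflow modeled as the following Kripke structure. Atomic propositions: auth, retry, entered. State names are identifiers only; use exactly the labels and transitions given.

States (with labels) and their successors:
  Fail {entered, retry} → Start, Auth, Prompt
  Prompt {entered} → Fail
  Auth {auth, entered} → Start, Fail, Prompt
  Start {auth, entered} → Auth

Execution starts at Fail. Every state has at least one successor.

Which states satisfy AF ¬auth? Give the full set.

{Fail, Prompt}

States satisfying ¬auth: {Fail, Prompt}.
States satisfying AF ¬auth: {Fail, Prompt}.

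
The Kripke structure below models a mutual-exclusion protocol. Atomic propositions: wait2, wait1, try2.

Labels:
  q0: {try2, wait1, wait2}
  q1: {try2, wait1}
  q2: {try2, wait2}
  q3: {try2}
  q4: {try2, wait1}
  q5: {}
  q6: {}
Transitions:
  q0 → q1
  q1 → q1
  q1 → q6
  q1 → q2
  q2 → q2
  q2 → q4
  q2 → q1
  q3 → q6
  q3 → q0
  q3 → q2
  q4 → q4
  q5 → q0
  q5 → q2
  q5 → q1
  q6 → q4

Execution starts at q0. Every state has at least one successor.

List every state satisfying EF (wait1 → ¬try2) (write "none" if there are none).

{q0, q1, q2, q3, q5, q6}

States satisfying wait1 → ¬try2: {q2, q3, q5, q6}.
States satisfying EF (wait1 → ¬try2): {q0, q1, q2, q3, q5, q6}.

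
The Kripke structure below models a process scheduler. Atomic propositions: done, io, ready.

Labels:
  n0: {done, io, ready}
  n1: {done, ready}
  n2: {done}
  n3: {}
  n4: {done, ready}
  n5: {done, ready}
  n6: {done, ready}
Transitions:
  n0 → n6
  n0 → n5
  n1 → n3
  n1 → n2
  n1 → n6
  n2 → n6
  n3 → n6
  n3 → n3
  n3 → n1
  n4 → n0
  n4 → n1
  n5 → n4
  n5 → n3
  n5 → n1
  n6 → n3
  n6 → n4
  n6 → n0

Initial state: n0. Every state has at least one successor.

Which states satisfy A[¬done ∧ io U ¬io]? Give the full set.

{n1, n2, n3, n4, n5, n6}

States satisfying ¬done ∧ io: ∅.
States satisfying ¬io: {n1, n2, n3, n4, n5, n6}.
States satisfying A[¬done ∧ io U ¬io]: {n1, n2, n3, n4, n5, n6}.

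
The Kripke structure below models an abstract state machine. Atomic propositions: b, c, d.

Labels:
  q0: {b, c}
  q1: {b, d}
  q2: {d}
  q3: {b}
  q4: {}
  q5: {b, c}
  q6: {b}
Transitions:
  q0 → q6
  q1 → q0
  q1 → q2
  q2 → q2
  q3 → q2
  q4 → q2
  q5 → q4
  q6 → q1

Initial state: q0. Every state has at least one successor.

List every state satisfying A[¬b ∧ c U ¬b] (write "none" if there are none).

{q2, q4}

States satisfying ¬b ∧ c: ∅.
States satisfying ¬b: {q2, q4}.
States satisfying A[¬b ∧ c U ¬b]: {q2, q4}.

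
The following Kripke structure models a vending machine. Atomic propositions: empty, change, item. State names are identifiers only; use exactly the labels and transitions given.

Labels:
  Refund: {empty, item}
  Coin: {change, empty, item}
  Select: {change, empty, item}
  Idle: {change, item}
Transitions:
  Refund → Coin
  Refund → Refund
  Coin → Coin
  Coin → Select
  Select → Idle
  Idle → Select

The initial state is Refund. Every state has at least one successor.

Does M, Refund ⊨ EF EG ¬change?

Satisfied

States satisfying EG ¬change: {Refund}.
States satisfying EF EG ¬change: {Refund}.
Some path from Refund reaches a state where EG ¬change holds.
Refund ∈ Sat(EF EG ¬change).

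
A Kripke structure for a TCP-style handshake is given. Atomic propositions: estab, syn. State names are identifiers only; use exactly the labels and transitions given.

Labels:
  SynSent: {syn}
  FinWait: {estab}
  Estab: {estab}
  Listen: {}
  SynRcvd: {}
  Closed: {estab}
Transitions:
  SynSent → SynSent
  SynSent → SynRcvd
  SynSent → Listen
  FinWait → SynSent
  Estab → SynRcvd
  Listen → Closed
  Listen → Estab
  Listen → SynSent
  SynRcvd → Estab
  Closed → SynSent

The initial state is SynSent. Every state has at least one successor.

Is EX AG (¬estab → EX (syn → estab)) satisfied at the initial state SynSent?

States satisfying AG (¬estab → EX (syn → estab)): {SynSent, FinWait, Estab, Listen, SynRcvd, Closed}.
States satisfying EX AG (¬estab → EX (syn → estab)): {SynSent, FinWait, Estab, Listen, SynRcvd, Closed}.
SynSent ∈ Sat(EX AG (¬estab → EX (syn → estab))).

Satisfied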